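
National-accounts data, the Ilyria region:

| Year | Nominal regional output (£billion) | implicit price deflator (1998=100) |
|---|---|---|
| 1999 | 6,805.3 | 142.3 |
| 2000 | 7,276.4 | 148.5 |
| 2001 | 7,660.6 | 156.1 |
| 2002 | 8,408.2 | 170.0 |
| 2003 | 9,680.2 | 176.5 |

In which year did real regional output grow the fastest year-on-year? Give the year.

2000: real = 7276.4/1.485 = 4899.93; growth vs 1999 (4782.36) = 2.46%.
2001: real = 7660.6/1.561 = 4907.50; growth vs 2000 (4899.93) = 0.15%.
2002: real = 8408.2/1.700 = 4946.00; growth vs 2001 (4907.50) = 0.78%.
2003: real = 9680.2/1.765 = 5484.53; growth vs 2002 (4946.00) = 10.89%.

2003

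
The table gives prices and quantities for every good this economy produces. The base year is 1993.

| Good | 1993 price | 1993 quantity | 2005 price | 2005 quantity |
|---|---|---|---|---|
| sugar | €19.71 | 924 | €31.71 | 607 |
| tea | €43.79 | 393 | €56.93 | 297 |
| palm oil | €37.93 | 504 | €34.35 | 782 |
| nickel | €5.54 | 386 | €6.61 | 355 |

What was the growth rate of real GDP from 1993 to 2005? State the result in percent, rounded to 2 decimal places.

Real GDP 1993 = Nominal GDP 1993 = 19.71·924 + 43.79·393 + 37.93·504 + 5.54·386 = 56676.67.
Real GDP 2005 (at 1993 prices) = 19.71·607 + 43.79·297 + 37.93·782 + 5.54·355 = 56597.56.
Real growth = 56597.56/56676.67 − 1 = -0.0014.

-0.14%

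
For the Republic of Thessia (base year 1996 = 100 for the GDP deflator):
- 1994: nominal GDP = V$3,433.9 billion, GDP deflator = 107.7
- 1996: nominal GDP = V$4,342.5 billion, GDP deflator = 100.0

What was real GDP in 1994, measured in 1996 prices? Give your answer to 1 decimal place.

Real GDP = Nominal / (GDP deflator/100) = 3433.9 / 1.077 = 3188.39.

V$3,188.4 billion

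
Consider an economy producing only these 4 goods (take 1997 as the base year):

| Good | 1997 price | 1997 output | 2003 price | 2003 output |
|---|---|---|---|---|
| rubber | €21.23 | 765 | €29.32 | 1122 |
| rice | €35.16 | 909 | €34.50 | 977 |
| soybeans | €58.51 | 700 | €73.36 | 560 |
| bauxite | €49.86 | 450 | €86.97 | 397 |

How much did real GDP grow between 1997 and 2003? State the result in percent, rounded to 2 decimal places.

Real GDP 1997 = Nominal GDP 1997 = 21.23·765 + 35.16·909 + 58.51·700 + 49.86·450 = 111595.39.
Real GDP 2003 (at 1997 prices) = 21.23·1122 + 35.16·977 + 58.51·560 + 49.86·397 = 110731.40.
Real growth = 110731.40/111595.39 − 1 = -0.0077.

-0.77%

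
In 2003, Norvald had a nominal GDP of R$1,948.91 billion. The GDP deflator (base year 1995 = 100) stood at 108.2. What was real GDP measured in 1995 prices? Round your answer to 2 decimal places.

Real GDP = Nominal / (GDP deflator/100) = 1948.91 / 1.082 = 1801.21.

R$1,801.21 billion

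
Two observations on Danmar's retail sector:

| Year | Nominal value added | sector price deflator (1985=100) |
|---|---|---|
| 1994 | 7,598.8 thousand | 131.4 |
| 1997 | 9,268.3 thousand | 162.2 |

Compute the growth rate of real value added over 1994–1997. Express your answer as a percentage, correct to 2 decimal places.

Real value added 1994 = 7598.8 / 1.314 = 5782.95.
Real value added 1997 = 9268.3 / 1.622 = 5714.12.
Real growth = 5714.12 / 5782.95 − 1 = -0.0119.

-1.19%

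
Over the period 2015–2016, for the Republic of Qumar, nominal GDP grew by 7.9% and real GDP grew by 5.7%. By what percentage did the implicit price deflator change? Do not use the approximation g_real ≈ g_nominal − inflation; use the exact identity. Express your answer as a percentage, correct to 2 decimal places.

2.08%

(1 + g_nom) = (1 + g_real)(1 + π), so π = 1.0790 / 1.0570 − 1 = 0.02081.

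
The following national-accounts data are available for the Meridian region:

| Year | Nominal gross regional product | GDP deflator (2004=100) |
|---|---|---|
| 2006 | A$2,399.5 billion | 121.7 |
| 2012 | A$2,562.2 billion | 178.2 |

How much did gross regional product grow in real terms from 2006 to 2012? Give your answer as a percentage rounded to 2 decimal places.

Real gross regional product 2006 = 2399.5 / 1.217 = 1971.65.
Real gross regional product 2012 = 2562.2 / 1.782 = 1437.82.
Real growth = 1437.82 / 1971.65 − 1 = -0.2708.

-27.08%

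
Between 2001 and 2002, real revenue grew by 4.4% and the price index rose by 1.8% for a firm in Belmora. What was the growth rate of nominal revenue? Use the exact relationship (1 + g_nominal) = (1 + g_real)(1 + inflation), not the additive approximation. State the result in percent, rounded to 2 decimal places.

6.28%

(1 + g_nom) = (1 + g_real)(1 + π) = 1.0440 × 1.0180 = 1.06279.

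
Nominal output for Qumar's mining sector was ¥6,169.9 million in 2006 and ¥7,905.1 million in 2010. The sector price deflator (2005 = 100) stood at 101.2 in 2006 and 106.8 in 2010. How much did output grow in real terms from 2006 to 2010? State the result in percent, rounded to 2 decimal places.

Real output 2006 = 6169.9 / 1.012 = 6096.74.
Real output 2010 = 7905.1 / 1.068 = 7401.78.
Real growth = 7401.78 / 6096.74 − 1 = 0.2141.

21.41%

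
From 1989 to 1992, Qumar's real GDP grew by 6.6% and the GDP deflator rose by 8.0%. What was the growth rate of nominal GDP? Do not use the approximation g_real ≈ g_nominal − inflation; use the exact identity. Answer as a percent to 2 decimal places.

(1 + g_nom) = (1 + g_real)(1 + π) = 1.0660 × 1.0800 = 1.15128.

15.13%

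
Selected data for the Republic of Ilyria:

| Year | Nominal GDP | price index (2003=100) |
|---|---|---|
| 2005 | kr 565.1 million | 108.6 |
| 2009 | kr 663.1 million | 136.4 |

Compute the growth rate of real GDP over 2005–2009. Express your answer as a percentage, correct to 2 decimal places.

-6.57%

Deflate each year: 2005 → 565.1/1.086 = 520.35; 2009 → 663.1/1.364 = 486.14.
So real GDP changed by 486.14/520.35 − 1 = -0.0657, i.e. -6.57%.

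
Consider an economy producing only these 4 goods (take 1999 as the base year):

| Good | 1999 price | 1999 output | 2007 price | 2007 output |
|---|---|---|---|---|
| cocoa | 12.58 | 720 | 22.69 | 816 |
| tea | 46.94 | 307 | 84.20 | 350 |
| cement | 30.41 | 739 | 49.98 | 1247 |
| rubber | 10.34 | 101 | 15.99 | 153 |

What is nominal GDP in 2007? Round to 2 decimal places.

112756.57

Nominal GDP 2007 = Σ (p_2007 × q_2007) = 22.69·816 + 84.20·350 + 49.98·1247 + 15.99·153 = 112756.57.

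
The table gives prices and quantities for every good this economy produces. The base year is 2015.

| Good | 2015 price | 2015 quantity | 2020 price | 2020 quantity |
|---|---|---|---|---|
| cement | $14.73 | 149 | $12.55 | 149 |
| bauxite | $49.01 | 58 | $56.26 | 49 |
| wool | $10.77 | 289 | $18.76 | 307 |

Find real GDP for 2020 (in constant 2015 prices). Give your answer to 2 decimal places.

$7902.65

Real GDP 2020 = Σ (p_2015 × q_2020) = 14.73·149 + 49.01·49 + 10.77·307 = 7902.65.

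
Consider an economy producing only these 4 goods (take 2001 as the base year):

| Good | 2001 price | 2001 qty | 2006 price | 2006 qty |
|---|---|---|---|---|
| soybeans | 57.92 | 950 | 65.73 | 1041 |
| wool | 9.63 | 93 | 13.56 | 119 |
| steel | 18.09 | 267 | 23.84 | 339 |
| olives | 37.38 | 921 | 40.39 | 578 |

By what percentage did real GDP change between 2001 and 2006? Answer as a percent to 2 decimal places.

-6.30%

Real GDP 2001 = Nominal GDP 2001 = 57.92·950 + 9.63·93 + 18.09·267 + 37.38·921 = 95176.60.
Real GDP 2006 (at 2001 prices) = 57.92·1041 + 9.63·119 + 18.09·339 + 37.38·578 = 89178.84.
Real growth = 89178.84/95176.60 − 1 = -0.0630.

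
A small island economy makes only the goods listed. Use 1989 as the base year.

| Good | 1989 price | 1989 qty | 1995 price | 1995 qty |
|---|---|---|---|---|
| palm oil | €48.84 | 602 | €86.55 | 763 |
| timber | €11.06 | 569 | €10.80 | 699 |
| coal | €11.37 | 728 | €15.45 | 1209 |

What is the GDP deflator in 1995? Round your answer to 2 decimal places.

157.07

Nominal GDP 1995 = 86.55·763 + 10.80·699 + 15.45·1209 = 92265.90.
Real GDP 1995 (at 1989 prices) = 48.84·763 + 11.06·699 + 11.37·1209 = 58742.19.
Deflator = Nominal/Real × 100 = 92265.90/58742.19 × 100 = 157.069.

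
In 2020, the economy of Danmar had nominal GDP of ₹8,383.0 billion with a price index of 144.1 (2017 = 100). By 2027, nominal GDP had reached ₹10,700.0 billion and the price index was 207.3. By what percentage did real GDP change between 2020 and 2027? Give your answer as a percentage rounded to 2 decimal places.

Deflate each year: 2020 → 8383.0/1.441 = 5817.49; 2027 → 10700.0/2.073 = 5161.60.
So real GDP changed by 5161.60/5817.49 − 1 = -0.1127, i.e. -11.27%.

-11.27%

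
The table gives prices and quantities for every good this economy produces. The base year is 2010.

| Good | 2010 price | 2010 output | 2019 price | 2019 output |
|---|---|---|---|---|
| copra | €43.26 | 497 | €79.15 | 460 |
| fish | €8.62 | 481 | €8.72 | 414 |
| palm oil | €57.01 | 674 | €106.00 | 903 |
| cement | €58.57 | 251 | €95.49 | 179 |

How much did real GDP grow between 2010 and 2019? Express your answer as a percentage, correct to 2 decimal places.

Real GDP 2010 = Nominal GDP 2010 = 43.26·497 + 8.62·481 + 57.01·674 + 58.57·251 = 78772.25.
Real GDP 2019 (at 2010 prices) = 43.26·460 + 8.62·414 + 57.01·903 + 58.57·179 = 85432.34.
Real growth = 85432.34/78772.25 − 1 = 0.0845.

8.45%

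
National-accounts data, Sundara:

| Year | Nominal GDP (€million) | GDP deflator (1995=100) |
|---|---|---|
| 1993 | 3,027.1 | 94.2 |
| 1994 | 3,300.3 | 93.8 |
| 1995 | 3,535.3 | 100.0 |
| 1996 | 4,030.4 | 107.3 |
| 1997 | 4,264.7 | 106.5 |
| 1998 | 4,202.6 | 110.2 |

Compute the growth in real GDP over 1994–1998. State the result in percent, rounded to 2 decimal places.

8.39%

Real GDP 1994 = 3300.3/0.938 = 3518.44.
Real GDP 1998 = 4202.6/1.102 = 3813.61.
Change = 3813.61/3518.44 − 1 = 0.0839.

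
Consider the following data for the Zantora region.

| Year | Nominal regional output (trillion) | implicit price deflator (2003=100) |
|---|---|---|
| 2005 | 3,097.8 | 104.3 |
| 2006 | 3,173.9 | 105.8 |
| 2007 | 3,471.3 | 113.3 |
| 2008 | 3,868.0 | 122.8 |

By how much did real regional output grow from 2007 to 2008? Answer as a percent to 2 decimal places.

2.81%

Real regional output 2007 = 3471.3/1.133 = 3063.81.
Real regional output 2008 = 3868.0/1.228 = 3149.84.
Change = 3149.84/3063.81 − 1 = 0.0281.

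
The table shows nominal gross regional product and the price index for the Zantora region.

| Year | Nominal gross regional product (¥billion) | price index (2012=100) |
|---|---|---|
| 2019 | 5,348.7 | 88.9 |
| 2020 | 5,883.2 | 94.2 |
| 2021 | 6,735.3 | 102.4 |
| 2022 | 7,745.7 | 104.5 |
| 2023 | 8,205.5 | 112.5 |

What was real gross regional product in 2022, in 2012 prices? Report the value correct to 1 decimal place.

Real gross regional product 2022 = 7745.7 / 1.045 = 7412.15.

¥7,412.2 billion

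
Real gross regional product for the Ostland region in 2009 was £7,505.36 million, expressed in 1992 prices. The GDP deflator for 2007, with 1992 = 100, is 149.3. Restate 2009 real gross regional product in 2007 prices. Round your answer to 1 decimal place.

£11,205.5 million

Real gross regional product in 2007 prices = Real gross regional product in 1992 prices × (P_2007/P_1992) = 7505.36 × 1.493 = 11205.50.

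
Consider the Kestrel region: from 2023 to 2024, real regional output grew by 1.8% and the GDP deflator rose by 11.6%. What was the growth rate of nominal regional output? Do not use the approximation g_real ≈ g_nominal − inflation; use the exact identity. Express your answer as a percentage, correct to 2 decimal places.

13.61%

(1 + g_nom) = (1 + g_real)(1 + π) = 1.0180 × 1.1160 = 1.13609.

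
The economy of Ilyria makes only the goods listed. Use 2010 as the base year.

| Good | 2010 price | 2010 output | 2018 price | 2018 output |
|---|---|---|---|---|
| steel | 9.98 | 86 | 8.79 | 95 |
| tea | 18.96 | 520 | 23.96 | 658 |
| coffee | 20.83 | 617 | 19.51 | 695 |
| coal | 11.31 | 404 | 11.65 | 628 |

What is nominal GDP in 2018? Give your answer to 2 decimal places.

Nominal GDP 2018 = Σ (p_2018 × q_2018) = 8.79·95 + 23.96·658 + 19.51·695 + 11.65·628 = 37476.38.

37476.38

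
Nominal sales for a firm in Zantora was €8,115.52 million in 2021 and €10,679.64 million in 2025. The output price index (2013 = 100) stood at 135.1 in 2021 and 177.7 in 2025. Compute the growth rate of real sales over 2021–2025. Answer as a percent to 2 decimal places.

0.05%

Real sales 2021 = 8115.52 / 1.351 = 6007.05.
Real sales 2025 = 10679.64 / 1.777 = 6009.93.
Real growth = 6009.93 / 6007.05 − 1 = 0.0005.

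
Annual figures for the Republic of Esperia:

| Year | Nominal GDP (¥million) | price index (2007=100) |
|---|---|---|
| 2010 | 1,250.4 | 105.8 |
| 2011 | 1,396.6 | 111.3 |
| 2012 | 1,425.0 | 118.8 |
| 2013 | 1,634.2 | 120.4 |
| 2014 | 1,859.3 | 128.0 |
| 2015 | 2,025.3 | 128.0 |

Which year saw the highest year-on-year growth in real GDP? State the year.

2011: real = 1396.6/1.113 = 1254.81; growth vs 2010 (1181.85) = 6.17%.
2012: real = 1425.0/1.188 = 1199.49; growth vs 2011 (1254.81) = -4.41%.
2013: real = 1634.2/1.204 = 1357.31; growth vs 2012 (1199.49) = 13.16%.
2014: real = 1859.3/1.280 = 1452.58; growth vs 2013 (1357.31) = 7.02%.
2015: real = 2025.3/1.280 = 1582.27; growth vs 2014 (1452.58) = 8.93%.

2013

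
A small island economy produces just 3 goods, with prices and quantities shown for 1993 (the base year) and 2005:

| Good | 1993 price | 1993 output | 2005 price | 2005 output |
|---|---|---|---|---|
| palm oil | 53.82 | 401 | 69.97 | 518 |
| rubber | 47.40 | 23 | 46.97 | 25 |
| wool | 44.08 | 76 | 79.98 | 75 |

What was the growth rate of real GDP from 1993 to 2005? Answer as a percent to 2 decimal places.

Real GDP 1993 = Nominal GDP 1993 = 53.82·401 + 47.40·23 + 44.08·76 = 26022.10.
Real GDP 2005 (at 1993 prices) = 53.82·518 + 47.40·25 + 44.08·75 = 32369.76.
Real growth = 32369.76/26022.10 − 1 = 0.2439.

24.39%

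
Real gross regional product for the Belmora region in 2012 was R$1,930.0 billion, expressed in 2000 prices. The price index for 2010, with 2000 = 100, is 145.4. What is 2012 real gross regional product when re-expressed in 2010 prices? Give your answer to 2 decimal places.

R$2,806.22 billion

Real gross regional product in 2010 prices = Real gross regional product in 2000 prices × (P_2010/P_2000) = 1930.0 × 1.454 = 2806.22.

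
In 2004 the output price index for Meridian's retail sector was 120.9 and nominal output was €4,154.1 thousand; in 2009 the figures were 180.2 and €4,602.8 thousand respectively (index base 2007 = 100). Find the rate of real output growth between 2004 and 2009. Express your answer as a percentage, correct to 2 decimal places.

Deflate each year: 2004 → 4154.1/1.209 = 3435.98; 2009 → 4602.8/1.802 = 2554.27.
So real output changed by 2554.27/3435.98 − 1 = -0.2566, i.e. -25.66%.

-25.66%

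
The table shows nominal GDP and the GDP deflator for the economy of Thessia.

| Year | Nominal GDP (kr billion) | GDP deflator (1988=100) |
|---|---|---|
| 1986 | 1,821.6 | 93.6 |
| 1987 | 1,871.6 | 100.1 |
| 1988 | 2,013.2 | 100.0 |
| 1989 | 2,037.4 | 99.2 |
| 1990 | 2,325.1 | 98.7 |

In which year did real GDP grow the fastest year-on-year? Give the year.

1987: real = 1871.6/1.001 = 1869.73; growth vs 1986 (1946.15) = -3.93%.
1988: real = 2013.2/1.000 = 2013.20; growth vs 1987 (1869.73) = 7.67%.
1989: real = 2037.4/0.992 = 2053.83; growth vs 1988 (2013.20) = 2.02%.
1990: real = 2325.1/0.987 = 2355.72; growth vs 1989 (2053.83) = 14.70%.

1990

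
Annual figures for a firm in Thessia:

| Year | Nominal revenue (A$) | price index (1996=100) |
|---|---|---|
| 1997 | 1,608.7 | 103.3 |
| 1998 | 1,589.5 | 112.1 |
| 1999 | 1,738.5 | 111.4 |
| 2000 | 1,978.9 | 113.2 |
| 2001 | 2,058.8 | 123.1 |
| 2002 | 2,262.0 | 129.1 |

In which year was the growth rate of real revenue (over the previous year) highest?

1998: real = 1589.5/1.121 = 1417.93; growth vs 1997 (1557.31) = -8.95%.
1999: real = 1738.5/1.114 = 1560.59; growth vs 1998 (1417.93) = 10.06%.
2000: real = 1978.9/1.132 = 1748.14; growth vs 1999 (1560.59) = 12.02%.
2001: real = 2058.8/1.231 = 1672.46; growth vs 2000 (1748.14) = -4.33%.
2002: real = 2262.0/1.291 = 1752.13; growth vs 2001 (1672.46) = 4.76%.

2000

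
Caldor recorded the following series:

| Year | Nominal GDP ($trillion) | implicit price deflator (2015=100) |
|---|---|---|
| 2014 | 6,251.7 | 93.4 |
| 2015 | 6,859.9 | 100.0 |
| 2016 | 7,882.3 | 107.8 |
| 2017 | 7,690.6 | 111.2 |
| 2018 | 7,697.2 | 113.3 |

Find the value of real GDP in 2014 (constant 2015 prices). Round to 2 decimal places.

$6,693.47 trillion

Real GDP 2014 = 6251.7 / 0.934 = 6693.47.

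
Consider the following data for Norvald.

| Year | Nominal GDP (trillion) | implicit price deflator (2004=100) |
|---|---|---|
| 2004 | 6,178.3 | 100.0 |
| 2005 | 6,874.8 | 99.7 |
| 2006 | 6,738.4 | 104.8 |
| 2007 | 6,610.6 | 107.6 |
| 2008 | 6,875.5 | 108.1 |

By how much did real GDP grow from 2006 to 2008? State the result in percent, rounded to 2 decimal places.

Real GDP 2006 = 6738.4/1.048 = 6429.77.
Real GDP 2008 = 6875.5/1.081 = 6360.31.
Change = 6360.31/6429.77 − 1 = -0.0108.

-1.08%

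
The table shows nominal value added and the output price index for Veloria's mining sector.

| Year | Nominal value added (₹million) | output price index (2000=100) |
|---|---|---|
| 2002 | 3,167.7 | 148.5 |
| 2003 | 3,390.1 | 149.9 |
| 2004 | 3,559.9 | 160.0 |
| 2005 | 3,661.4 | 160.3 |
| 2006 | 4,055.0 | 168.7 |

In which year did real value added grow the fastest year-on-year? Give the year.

2003: real = 3390.1/1.499 = 2261.57; growth vs 2002 (2133.13) = 6.02%.
2004: real = 3559.9/1.600 = 2224.94; growth vs 2003 (2261.57) = -1.62%.
2005: real = 3661.4/1.603 = 2284.09; growth vs 2004 (2224.94) = 2.66%.
2006: real = 4055.0/1.687 = 2403.68; growth vs 2005 (2284.09) = 5.24%.

2003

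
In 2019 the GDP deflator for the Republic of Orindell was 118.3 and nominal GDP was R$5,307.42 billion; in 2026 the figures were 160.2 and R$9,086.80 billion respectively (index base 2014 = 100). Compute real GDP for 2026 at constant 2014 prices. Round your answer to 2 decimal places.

Real GDP = Nominal / (GDP deflator/100) = 9086.80 / 1.602 = 5672.16.

R$5,672.16 billion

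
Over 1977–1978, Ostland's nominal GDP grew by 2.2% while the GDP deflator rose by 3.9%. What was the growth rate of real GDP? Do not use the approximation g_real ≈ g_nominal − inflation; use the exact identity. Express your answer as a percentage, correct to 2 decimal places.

(1 + g_nom) = (1 + g_real)(1 + π), so g_real = 1.0220 / 1.0390 − 1 = -0.01636.

-1.64%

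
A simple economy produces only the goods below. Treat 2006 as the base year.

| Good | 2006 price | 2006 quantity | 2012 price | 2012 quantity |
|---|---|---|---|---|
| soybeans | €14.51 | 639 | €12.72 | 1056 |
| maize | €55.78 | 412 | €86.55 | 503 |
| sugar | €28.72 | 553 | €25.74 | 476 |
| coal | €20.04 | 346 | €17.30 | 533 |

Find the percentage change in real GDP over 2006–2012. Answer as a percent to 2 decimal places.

22.99%

Real GDP 2006 = Nominal GDP 2006 = 14.51·639 + 55.78·412 + 28.72·553 + 20.04·346 = 55069.25.
Real GDP 2012 (at 2006 prices) = 14.51·1056 + 55.78·503 + 28.72·476 + 20.04·533 = 67731.94.
Real growth = 67731.94/55069.25 − 1 = 0.2299.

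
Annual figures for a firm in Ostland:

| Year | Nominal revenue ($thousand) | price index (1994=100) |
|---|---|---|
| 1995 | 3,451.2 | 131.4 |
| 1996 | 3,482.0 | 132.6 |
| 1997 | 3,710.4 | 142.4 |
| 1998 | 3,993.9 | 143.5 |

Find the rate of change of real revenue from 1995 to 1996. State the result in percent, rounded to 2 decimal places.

Real revenue 1995 = 3451.2/1.314 = 2626.48.
Real revenue 1996 = 3482.0/1.326 = 2625.94.
Change = 2625.94/2626.48 − 1 = -0.0002.

-0.02%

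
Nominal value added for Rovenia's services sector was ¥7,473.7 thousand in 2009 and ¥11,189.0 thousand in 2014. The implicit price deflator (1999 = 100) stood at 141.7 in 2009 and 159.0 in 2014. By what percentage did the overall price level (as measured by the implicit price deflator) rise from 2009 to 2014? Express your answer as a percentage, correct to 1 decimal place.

12.2%

Price-level change = 159.0 / 141.7 − 1 = 0.1221.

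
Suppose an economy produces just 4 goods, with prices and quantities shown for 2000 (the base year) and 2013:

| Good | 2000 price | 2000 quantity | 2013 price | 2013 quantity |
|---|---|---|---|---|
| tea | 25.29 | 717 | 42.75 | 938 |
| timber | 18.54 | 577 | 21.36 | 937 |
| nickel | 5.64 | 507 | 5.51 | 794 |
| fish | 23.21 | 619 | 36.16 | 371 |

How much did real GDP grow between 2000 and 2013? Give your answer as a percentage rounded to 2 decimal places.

Real GDP 2000 = Nominal GDP 2000 = 25.29·717 + 18.54·577 + 5.64·507 + 23.21·619 = 46056.98.
Real GDP 2013 (at 2000 prices) = 25.29·938 + 18.54·937 + 5.64·794 + 23.21·371 = 54183.07.
Real growth = 54183.07/46056.98 − 1 = 0.1764.

17.64%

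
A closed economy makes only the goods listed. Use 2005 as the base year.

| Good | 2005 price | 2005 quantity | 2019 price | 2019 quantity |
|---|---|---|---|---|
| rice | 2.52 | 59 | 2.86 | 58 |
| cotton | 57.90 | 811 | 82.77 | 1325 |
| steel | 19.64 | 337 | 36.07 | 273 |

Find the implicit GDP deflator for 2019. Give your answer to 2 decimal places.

Nominal GDP 2019 = 2.86·58 + 82.77·1325 + 36.07·273 = 119683.24.
Real GDP 2019 (at 2005 prices) = 2.52·58 + 57.90·1325 + 19.64·273 = 82225.38.
Deflator = Nominal/Real × 100 = 119683.24/82225.38 × 100 = 145.555.

145.56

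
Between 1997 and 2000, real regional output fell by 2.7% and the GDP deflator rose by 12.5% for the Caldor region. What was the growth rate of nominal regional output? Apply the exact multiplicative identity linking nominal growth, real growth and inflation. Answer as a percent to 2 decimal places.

(1 + g_nom) = (1 + g_real)(1 + π) = 0.9730 × 1.1250 = 1.09463.

9.46%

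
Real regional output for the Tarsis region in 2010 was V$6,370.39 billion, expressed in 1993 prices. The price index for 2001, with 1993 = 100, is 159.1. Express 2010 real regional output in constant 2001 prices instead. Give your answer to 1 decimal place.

V$10,135.3 billion

Real regional output in 2001 prices = Real regional output in 1993 prices × (P_2001/P_1993) = 6370.39 × 1.591 = 10135.29.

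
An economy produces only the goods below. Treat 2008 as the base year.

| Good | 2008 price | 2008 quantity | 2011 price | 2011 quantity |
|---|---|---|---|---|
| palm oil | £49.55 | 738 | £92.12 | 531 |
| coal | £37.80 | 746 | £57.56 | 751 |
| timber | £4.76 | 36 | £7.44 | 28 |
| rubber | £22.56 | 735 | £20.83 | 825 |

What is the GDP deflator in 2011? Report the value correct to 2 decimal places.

149.14

Nominal GDP 2011 = 92.12·531 + 57.56·751 + 7.44·28 + 20.83·825 = 109536.35.
Real GDP 2011 (at 2008 prices) = 49.55·531 + 37.80·751 + 4.76·28 + 22.56·825 = 73444.13.
Deflator = Nominal/Real × 100 = 109536.35/73444.13 × 100 = 149.142.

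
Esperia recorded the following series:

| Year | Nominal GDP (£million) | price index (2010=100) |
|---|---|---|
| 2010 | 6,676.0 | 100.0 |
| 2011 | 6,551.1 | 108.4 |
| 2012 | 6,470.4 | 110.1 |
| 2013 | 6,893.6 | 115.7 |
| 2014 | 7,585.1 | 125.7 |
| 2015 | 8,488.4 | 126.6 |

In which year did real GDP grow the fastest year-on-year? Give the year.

2015

2011: real = 6551.1/1.084 = 6043.45; growth vs 2010 (6676.00) = -9.47%.
2012: real = 6470.4/1.101 = 5876.84; growth vs 2011 (6043.45) = -2.76%.
2013: real = 6893.6/1.157 = 5958.17; growth vs 2012 (5876.84) = 1.38%.
2014: real = 7585.1/1.257 = 6034.29; growth vs 2013 (5958.17) = 1.28%.
2015: real = 8488.4/1.266 = 6704.90; growth vs 2014 (6034.29) = 11.11%.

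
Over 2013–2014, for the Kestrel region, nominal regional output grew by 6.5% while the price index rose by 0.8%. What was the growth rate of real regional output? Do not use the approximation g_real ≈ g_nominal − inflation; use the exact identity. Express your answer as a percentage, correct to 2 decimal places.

(1 + g_nom) = (1 + g_real)(1 + π), so g_real = 1.0650 / 1.0080 − 1 = 0.05655.

5.65%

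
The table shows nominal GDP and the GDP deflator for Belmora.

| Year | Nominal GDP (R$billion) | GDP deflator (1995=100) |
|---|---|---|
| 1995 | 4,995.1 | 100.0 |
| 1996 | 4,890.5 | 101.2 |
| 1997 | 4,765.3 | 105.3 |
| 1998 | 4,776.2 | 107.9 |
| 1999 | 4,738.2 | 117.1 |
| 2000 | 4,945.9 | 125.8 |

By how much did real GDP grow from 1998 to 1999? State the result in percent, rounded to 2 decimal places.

Real GDP 1998 = 4776.2/1.079 = 4426.51.
Real GDP 1999 = 4738.2/1.171 = 4046.29.
Change = 4046.29/4426.51 − 1 = -0.0859.

-8.59%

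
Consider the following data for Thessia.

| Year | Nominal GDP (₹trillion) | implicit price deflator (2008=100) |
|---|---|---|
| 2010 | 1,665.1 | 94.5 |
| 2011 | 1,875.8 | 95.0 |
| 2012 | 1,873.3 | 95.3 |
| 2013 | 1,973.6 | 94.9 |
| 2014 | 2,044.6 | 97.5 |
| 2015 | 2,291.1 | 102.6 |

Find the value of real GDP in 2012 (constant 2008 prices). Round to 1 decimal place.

Real GDP 2012 = 1873.3 / 0.953 = 1965.69.

₹1,965.7 trillion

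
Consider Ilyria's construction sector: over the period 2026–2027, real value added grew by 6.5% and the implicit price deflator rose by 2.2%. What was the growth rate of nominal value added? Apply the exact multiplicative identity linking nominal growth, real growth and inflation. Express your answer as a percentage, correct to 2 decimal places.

8.84%

(1 + g_nom) = (1 + g_real)(1 + π) = 1.0650 × 1.0220 = 1.08843.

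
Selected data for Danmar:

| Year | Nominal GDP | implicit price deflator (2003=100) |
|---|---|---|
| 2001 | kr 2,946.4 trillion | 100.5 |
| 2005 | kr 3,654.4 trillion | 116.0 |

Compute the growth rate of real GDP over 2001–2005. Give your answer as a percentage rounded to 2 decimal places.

7.46%

Real GDP 2001 = 2946.4 / 1.005 = 2931.74.
Real GDP 2005 = 3654.4 / 1.160 = 3150.34.
Real growth = 3150.34 / 2931.74 − 1 = 0.0746.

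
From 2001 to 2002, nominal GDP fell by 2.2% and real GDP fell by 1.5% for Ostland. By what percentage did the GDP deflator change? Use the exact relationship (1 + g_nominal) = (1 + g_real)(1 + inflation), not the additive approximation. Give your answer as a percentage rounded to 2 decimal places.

(1 + g_nom) = (1 + g_real)(1 + π), so π = 0.9780 / 0.9850 − 1 = -0.00711.

-0.71%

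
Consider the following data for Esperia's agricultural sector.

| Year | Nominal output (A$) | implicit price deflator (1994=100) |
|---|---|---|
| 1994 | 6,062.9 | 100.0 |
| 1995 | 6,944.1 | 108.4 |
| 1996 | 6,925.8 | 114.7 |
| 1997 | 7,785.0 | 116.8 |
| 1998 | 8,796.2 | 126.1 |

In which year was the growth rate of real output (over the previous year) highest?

1995: real = 6944.1/1.084 = 6406.00; growth vs 1994 (6062.90) = 5.66%.
1996: real = 6925.8/1.147 = 6038.19; growth vs 1995 (6406.00) = -5.74%.
1997: real = 7785.0/1.168 = 6665.24; growth vs 1996 (6038.19) = 10.38%.
1998: real = 8796.2/1.261 = 6975.57; growth vs 1997 (6665.24) = 4.66%.

1997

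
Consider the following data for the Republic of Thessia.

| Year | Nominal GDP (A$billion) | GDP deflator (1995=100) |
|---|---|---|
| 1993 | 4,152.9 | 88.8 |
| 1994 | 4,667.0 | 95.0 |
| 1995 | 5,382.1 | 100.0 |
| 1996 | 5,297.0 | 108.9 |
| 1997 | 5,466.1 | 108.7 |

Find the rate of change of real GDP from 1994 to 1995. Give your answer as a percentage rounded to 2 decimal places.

9.56%

Real GDP 1994 = 4667.0/0.950 = 4912.63.
Real GDP 1995 = 5382.1/1.000 = 5382.10.
Change = 5382.10/4912.63 − 1 = 0.0956.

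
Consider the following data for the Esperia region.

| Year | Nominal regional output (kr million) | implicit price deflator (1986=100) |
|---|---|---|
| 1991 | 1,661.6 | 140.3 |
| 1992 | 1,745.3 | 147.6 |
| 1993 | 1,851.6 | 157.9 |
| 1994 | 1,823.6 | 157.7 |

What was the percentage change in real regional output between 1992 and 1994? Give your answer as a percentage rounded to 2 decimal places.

-2.21%

Real regional output 1992 = 1745.3/1.476 = 1182.45.
Real regional output 1994 = 1823.6/1.577 = 1156.37.
Change = 1156.37/1182.45 − 1 = -0.0221.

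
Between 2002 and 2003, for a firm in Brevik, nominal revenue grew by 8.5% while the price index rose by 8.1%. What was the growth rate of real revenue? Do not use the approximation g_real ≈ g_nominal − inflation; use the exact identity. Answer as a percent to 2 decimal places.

0.37%

(1 + g_nom) = (1 + g_real)(1 + π), so g_real = 1.0850 / 1.0810 − 1 = 0.00370.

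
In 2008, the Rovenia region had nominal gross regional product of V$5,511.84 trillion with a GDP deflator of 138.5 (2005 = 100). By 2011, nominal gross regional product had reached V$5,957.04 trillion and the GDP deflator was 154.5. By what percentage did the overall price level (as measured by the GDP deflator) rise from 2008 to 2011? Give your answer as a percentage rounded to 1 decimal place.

Price-level change = 154.5 / 138.5 − 1 = 0.1155.

11.6%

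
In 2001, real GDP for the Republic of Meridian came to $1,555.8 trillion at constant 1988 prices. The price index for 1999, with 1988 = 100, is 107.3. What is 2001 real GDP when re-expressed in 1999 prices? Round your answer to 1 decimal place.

Real GDP in 1999 prices = Real GDP in 1988 prices × (P_1999/P_1988) = 1555.8 × 1.073 = 1669.37.

$1,669.4 trillion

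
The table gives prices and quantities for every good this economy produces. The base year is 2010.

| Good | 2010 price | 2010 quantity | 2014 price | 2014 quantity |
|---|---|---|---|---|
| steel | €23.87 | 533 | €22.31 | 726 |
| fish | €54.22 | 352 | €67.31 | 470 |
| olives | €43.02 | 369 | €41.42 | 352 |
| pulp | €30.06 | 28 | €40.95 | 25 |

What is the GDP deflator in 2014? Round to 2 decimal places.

108.05

Nominal GDP 2014 = 22.31·726 + 67.31·470 + 41.42·352 + 40.95·25 = 63436.35.
Real GDP 2014 (at 2010 prices) = 23.87·726 + 54.22·470 + 43.02·352 + 30.06·25 = 58707.56.
Deflator = Nominal/Real × 100 = 63436.35/58707.56 × 100 = 108.055.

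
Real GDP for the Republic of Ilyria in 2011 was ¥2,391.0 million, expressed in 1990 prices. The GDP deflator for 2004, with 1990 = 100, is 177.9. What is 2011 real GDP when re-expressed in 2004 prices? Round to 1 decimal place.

¥4,253.6 million

Real GDP in 2004 prices = Real GDP in 1990 prices × (P_2004/P_1990) = 2391.0 × 1.779 = 4253.59.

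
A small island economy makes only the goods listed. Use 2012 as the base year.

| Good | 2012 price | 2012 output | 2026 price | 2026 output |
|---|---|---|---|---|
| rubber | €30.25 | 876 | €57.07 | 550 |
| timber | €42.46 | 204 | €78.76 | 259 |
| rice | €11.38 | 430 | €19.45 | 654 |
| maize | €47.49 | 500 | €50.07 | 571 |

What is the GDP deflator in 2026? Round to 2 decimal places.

149.69

Nominal GDP 2026 = 57.07·550 + 78.76·259 + 19.45·654 + 50.07·571 = 93097.61.
Real GDP 2026 (at 2012 prices) = 30.25·550 + 42.46·259 + 11.38·654 + 47.49·571 = 62193.95.
Deflator = Nominal/Real × 100 = 93097.61/62193.95 × 100 = 149.689.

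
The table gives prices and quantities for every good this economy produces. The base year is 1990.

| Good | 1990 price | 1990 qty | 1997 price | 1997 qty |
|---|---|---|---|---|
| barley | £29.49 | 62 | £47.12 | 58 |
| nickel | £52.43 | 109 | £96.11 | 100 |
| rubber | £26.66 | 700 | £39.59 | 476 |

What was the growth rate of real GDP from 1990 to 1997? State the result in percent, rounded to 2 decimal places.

-25.04%

Real GDP 1990 = Nominal GDP 1990 = 29.49·62 + 52.43·109 + 26.66·700 = 26205.25.
Real GDP 1997 (at 1990 prices) = 29.49·58 + 52.43·100 + 26.66·476 = 19643.58.
Real growth = 19643.58/26205.25 − 1 = -0.2504.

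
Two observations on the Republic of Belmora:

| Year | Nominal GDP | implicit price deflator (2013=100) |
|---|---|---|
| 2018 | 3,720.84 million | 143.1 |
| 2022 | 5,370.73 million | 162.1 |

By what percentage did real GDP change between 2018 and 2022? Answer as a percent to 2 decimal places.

27.42%

Real GDP 2018 = 3720.84 / 1.431 = 2600.17.
Real GDP 2022 = 5370.73 / 1.621 = 3313.22.
Real growth = 3313.22 / 2600.17 − 1 = 0.2742.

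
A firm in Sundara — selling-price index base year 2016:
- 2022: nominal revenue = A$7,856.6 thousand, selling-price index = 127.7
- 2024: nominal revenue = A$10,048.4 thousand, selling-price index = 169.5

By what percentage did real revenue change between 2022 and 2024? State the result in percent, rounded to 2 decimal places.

Deflate each year: 2022 → 7856.6/1.277 = 6152.39; 2024 → 10048.4/1.695 = 5928.26.
So real revenue changed by 5928.26/6152.39 − 1 = -0.0364, i.e. -3.64%.

-3.64%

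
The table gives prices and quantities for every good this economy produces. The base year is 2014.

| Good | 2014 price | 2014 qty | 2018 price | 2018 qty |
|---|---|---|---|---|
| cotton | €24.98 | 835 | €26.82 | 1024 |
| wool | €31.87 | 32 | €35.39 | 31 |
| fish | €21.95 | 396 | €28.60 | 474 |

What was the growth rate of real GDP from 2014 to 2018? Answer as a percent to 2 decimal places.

20.94%

Real GDP 2014 = Nominal GDP 2014 = 24.98·835 + 31.87·32 + 21.95·396 = 30570.34.
Real GDP 2018 (at 2014 prices) = 24.98·1024 + 31.87·31 + 21.95·474 = 36971.79.
Real growth = 36971.79/30570.34 − 1 = 0.2094.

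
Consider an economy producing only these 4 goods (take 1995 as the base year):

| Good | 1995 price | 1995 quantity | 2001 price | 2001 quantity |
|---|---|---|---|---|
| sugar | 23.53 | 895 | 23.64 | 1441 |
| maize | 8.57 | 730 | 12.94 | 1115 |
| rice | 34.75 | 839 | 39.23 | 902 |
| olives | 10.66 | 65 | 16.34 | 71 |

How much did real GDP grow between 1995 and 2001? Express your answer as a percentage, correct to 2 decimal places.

Real GDP 1995 = Nominal GDP 1995 = 23.53·895 + 8.57·730 + 34.75·839 + 10.66·65 = 57163.60.
Real GDP 2001 (at 1995 prices) = 23.53·1441 + 8.57·1115 + 34.75·902 + 10.66·71 = 75563.64.
Real growth = 75563.64/57163.60 − 1 = 0.3219.

32.19%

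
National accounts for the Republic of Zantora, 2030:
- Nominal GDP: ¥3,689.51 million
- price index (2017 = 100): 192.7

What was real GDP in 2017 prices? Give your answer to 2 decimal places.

¥1,914.64 million

Real GDP = Nominal / (price index/100) = 3689.51 / 1.927 = 1914.64.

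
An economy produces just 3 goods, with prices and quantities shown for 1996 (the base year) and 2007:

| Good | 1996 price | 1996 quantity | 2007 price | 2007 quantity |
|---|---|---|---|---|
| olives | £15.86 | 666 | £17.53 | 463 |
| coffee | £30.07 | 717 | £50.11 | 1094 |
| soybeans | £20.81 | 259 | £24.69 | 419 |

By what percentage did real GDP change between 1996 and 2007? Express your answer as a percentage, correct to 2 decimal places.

30.51%

Real GDP 1996 = Nominal GDP 1996 = 15.86·666 + 30.07·717 + 20.81·259 = 37512.74.
Real GDP 2007 (at 1996 prices) = 15.86·463 + 30.07·1094 + 20.81·419 = 48959.15.
Real growth = 48959.15/37512.74 − 1 = 0.3051.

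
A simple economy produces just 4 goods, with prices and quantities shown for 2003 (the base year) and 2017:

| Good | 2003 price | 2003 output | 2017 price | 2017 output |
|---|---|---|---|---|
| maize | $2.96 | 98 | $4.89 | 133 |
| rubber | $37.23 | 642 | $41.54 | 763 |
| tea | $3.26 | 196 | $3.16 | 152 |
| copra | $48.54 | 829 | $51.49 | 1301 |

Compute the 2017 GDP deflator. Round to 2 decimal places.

Nominal GDP 2017 = 4.89·133 + 41.54·763 + 3.16·152 + 51.49·1301 = 99814.20.
Real GDP 2017 (at 2003 prices) = 2.96·133 + 37.23·763 + 3.26·152 + 48.54·1301 = 92446.23.
Deflator = Nominal/Real × 100 = 99814.20/92446.23 × 100 = 107.970.

107.97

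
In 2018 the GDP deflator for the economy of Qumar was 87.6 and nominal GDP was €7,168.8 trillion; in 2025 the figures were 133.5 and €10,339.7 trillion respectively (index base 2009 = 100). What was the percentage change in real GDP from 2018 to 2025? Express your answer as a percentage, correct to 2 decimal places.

-5.36%

Deflate each year: 2018 → 7168.8/0.876 = 8183.56; 2025 → 10339.7/1.335 = 7745.09.
So real GDP changed by 7745.09/8183.56 − 1 = -0.0536, i.e. -5.36%.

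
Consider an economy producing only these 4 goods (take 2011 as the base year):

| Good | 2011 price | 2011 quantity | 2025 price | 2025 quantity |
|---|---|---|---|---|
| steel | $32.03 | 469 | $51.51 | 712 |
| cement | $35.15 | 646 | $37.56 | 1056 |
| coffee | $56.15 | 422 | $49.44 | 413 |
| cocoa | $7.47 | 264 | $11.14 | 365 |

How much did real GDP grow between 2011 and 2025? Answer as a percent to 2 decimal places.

35.40%

Real GDP 2011 = Nominal GDP 2011 = 32.03·469 + 35.15·646 + 56.15·422 + 7.47·264 = 63396.35.
Real GDP 2025 (at 2011 prices) = 32.03·712 + 35.15·1056 + 56.15·413 + 7.47·365 = 85840.26.
Real growth = 85840.26/63396.35 − 1 = 0.3540.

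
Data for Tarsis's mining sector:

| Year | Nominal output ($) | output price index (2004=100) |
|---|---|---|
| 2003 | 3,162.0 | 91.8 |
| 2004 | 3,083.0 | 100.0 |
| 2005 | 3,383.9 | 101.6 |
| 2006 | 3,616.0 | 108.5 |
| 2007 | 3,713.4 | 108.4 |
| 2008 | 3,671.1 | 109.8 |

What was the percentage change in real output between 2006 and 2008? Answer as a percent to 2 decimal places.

Real output 2006 = 3616.0/1.085 = 3332.72.
Real output 2008 = 3671.1/1.098 = 3343.44.
Change = 3343.44/3332.72 − 1 = 0.0032.

0.32%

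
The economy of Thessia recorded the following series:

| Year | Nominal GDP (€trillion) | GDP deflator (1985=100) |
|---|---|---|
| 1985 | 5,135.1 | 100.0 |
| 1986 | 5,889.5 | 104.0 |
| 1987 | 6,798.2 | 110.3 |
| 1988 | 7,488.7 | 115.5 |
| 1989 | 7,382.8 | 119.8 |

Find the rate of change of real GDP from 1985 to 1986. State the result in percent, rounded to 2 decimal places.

Real GDP 1985 = 5135.1/1.000 = 5135.10.
Real GDP 1986 = 5889.5/1.040 = 5662.98.
Change = 5662.98/5135.10 − 1 = 0.1028.

10.28%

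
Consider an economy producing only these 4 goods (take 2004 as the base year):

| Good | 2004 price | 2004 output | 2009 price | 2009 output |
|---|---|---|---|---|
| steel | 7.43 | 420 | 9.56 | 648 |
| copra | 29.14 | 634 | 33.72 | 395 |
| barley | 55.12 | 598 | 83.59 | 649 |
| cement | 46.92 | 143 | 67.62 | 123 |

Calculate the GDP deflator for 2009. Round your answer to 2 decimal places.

141.84

Nominal GDP 2009 = 9.56·648 + 33.72·395 + 83.59·649 + 67.62·123 = 82081.45.
Real GDP 2009 (at 2004 prices) = 7.43·648 + 29.14·395 + 55.12·649 + 46.92·123 = 57868.98.
Deflator = Nominal/Real × 100 = 82081.45/57868.98 × 100 = 141.840.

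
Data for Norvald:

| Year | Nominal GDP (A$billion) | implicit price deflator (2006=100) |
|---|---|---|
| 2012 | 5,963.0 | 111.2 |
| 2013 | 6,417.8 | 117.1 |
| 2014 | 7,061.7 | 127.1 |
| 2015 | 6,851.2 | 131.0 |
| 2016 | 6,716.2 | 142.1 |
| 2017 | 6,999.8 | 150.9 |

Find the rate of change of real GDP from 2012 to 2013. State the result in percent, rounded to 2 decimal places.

2.20%

Real GDP 2012 = 5963.0/1.112 = 5362.41.
Real GDP 2013 = 6417.8/1.171 = 5480.61.
Change = 5480.61/5362.41 − 1 = 0.0220.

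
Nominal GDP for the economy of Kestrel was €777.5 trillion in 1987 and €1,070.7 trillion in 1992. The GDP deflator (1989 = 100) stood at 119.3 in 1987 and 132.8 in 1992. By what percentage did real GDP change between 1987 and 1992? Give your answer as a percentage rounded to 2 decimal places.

Real GDP 1987 = 777.5 / 1.193 = 651.72.
Real GDP 1992 = 1070.7 / 1.328 = 806.25.
Real growth = 806.25 / 651.72 − 1 = 0.2371.

23.71%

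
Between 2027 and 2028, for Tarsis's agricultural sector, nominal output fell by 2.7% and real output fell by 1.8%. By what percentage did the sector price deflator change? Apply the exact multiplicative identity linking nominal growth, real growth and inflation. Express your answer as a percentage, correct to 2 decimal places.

(1 + g_nom) = (1 + g_real)(1 + π), so π = 0.9730 / 0.9820 − 1 = -0.00916.

-0.92%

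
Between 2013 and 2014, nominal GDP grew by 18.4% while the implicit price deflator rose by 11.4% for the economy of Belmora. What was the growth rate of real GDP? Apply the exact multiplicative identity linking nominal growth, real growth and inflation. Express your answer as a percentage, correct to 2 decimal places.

(1 + g_nom) = (1 + g_real)(1 + π), so g_real = 1.1840 / 1.1140 − 1 = 0.06284.

6.28%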